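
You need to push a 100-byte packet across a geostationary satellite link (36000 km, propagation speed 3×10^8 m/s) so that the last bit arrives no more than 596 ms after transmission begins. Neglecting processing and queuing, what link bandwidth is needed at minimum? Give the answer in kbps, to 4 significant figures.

1.681 kbps

L = 800 bits.
Propagation delay = 36000000 / 300000000 = 120 ms.
Transmission budget = 596 − 120 = 476 ms.
R ≥ L / t_tx = 800 bits / 0.476 s = 1.681 kbps.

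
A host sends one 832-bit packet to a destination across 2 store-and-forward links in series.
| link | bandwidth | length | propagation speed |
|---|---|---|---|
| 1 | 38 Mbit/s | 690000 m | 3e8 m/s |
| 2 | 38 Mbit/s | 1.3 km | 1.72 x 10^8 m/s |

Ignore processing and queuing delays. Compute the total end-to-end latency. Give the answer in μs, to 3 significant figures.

Transmission delay per hop = L/R = 832/38000000 = 21.8947 μs; 2 hops → 43.7895 μs.
Propagation delays (d/s per hop): 2300, 7.55814 μs; sum = 2307.56 μs.
End-to-end = 2350 μs.

2350 μs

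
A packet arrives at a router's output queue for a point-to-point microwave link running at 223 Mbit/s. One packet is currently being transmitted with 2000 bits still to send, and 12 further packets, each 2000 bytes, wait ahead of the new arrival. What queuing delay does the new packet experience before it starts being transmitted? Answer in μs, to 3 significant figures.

Each queued packet: L/R = 16000/223000000 = 71.7489 μs.
12 queued → 860.987 μs.
Plus remaining 2000 bits of current packet: 8.96861 μs.
Queuing delay = 870 μs.

870 μs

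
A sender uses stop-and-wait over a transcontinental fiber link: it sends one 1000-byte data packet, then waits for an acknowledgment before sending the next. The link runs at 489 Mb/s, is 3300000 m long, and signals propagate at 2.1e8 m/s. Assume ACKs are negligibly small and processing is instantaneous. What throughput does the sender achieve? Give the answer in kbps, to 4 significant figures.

t_tx = L/R = 8000/489000000 = 1.63599e-05 s.
t_prop = 3300000/210000000 = 0.0157143 s; RTT = 0.0314286 s.
Cycle = t_tx + RTT = 0.0314449 s.
Throughput = L / cycle = 8000 / 0.0314449 = 254.4 kbps.

254.4 kbps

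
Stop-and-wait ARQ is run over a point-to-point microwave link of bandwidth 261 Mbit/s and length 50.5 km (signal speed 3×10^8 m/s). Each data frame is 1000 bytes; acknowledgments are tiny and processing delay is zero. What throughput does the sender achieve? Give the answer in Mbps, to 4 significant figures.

t_tx = L/R = 8000/261000000 = 3.06513e-05 s.
t_prop = 50500/300000000 = 0.000168333 s; RTT = 0.000336667 s.
Cycle = t_tx + RTT = 0.000367318 s.
Throughput = L / cycle = 8000 / 0.000367318 = 21.78 Mbps.

21.78 Mbps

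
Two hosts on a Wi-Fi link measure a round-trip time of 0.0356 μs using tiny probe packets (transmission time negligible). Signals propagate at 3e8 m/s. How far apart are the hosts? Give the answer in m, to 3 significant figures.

One-way propagation = RTT/2 = 0.0178 μs.
d = s × t = 300000000 × 1.78e-08 = 5.34 m.

5.34 m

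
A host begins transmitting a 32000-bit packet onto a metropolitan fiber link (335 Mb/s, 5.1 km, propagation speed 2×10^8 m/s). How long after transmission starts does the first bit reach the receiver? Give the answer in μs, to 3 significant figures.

25.5 μs

First bit experiences only propagation delay: d/s = 5100/200000000 = 25.5 μs.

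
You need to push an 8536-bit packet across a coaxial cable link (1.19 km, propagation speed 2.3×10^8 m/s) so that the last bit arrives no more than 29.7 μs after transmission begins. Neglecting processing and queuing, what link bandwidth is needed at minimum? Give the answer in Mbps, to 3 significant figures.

348 Mbps

Propagation delay = 1190 / 2.3e+08 = 5.17391 μs.
Transmission budget = 29.7 − 5.17391 = 24.5261 μs.
R ≥ L / t_tx = 8536 bits / 2.45261e-05 s = 348 Mbps.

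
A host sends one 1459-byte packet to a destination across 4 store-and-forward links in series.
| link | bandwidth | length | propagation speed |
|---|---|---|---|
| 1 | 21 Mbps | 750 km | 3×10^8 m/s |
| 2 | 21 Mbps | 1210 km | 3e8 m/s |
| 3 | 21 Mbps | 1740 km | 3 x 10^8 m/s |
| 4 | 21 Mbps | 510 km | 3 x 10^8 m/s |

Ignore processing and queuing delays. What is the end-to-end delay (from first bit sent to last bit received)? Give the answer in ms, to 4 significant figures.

L = 1459 × 8 = 11672 bits.
Transmission delay per hop = L/R = 11672/21000000 = 0.55581 ms; 4 hops → 2.22324 ms.
Propagation delays (d/s per hop): 2.5, 4.03333, 5.8, 1.7 ms; sum = 14.0333 ms.
End-to-end = 16.26 ms.

16.26 ms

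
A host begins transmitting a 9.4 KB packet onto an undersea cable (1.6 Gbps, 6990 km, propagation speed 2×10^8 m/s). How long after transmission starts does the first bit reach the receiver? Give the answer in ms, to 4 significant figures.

34.95 ms

First bit experiences only propagation delay: d/s = 6990000/200000000 = 34.95 ms.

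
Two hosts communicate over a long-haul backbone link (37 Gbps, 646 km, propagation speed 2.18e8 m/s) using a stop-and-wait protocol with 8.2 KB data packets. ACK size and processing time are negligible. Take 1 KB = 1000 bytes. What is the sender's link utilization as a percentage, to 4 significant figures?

0.02991 %

t_tx = L/R = 65600/37000000000 = 1.77297e-06 s.
t_prop = 646000/2.18e+08 = 0.0029633 s; RTT = 0.00592661 s.
Cycle = t_tx + RTT = 0.00592838 s.
Utilization = t_tx / cycle = 1.77297e-06/0.00592838 = 0.02991 %.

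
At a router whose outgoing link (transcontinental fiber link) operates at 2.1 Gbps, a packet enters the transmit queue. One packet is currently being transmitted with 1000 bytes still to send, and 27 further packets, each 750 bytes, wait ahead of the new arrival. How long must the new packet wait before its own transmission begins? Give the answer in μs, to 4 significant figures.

Each queued packet: L/R = 6000/2100000000 = 2.85714 μs.
27 queued → 77.1429 μs.
Plus remaining 8000 bits of current packet: 3.80952 μs.
Queuing delay = 80.95 μs.

80.95 μs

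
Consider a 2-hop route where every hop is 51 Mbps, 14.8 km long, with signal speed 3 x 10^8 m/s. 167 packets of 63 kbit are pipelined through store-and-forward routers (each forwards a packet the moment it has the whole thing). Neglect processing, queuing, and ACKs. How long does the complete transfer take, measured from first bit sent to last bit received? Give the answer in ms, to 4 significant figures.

207.6 ms

Per-hop transmission t_tx = L/R = 63000/51000000 = 1.23529 ms.
Per-hop propagation t_prop = 14800/300000000 = 0.0493333 ms.
Pipeline fill: first packet needs 2·t_tx to clear all hops; remaining 166 packets each add one t_tx.
Total = (2+167-1)·t_tx + 2·t_prop = 168·1.23529 + 2·0.0493333 = 207.6 ms.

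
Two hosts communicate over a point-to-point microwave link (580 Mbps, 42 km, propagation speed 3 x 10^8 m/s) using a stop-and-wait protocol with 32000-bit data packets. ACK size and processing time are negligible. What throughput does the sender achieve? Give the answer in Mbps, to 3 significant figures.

95.5 Mbps

t_tx = L/R = 32000/580000000 = 5.51724e-05 s.
t_prop = 42000/300000000 = 0.00014 s; RTT = 0.00028 s.
Cycle = t_tx + RTT = 0.000335172 s.
Throughput = L / cycle = 32000 / 0.000335172 = 95.5 Mbps.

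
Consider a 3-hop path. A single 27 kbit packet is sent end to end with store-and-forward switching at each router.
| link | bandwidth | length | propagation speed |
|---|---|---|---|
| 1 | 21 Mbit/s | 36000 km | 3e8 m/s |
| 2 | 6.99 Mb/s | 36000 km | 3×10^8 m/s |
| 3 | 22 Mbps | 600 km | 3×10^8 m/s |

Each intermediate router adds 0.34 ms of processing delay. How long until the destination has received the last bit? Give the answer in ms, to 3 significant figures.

249 ms

L = 27000 bits.
Transmission delays (L/R per hop): 1.28571, 3.86266, 1.22727 ms; sum = 6.37565 ms.
Propagation delays (d/s per hop): 120, 120, 2 ms; sum = 242 ms.
Processing at 2 router(s): 2 × 0.34 ms = 0.68 ms.
End-to-end = 249 ms.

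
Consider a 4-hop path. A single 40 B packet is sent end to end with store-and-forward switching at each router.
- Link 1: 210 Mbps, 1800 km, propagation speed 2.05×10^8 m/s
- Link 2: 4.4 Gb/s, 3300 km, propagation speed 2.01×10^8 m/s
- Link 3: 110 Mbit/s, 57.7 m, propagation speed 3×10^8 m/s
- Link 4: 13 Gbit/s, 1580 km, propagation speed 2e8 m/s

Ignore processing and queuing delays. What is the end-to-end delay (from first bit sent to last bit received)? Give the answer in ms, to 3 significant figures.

L = 40 × 8 = 320 bits.
Transmission delays (L/R per hop): 0.00152381, 7.27273e-05, 0.00290909, 2.46154e-05 ms; sum = 0.00453024 ms.
Propagation delays (d/s per hop): 8.78049, 16.4179, 0.000192333, 7.9 ms; sum = 33.0986 ms.
End-to-end = 33.1 ms.

33.1 ms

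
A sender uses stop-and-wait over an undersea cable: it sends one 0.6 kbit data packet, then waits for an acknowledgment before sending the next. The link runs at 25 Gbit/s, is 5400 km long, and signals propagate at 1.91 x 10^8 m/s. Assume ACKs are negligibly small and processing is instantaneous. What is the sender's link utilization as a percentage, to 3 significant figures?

0.0000424 %

t_tx = L/R = 600/25000000000 = 2.4e-08 s.
t_prop = 5400000/191000000 = 0.0282723 s; RTT = 0.0565445 s.
Cycle = t_tx + RTT = 0.0565445 s.
Utilization = t_tx / cycle = 2.4e-08/0.0565445 = 0.0000424 %.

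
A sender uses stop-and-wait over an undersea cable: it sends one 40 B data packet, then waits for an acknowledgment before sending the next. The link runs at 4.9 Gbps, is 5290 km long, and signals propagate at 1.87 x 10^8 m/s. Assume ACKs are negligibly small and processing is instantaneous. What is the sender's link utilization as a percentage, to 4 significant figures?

0.0001154 %

t_tx = L/R = 320/4900000000 = 6.53061e-08 s.
t_prop = 5290000/187000000 = 0.0282888 s; RTT = 0.0565775 s.
Cycle = t_tx + RTT = 0.0565776 s.
Utilization = t_tx / cycle = 6.53061e-08/0.0565776 = 0.0001154 %.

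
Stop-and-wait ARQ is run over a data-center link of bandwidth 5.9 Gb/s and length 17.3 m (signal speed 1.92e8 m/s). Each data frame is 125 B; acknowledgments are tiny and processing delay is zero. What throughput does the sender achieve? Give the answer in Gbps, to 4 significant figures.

t_tx = L/R = 1000/5900000000 = 1.69492e-07 s.
t_prop = 17.3/192000000 = 9.01042e-08 s; RTT = 1.80208e-07 s.
Cycle = t_tx + RTT = 3.497e-07 s.
Throughput = L / cycle = 1000 / 3.497e-07 = 2.860 Gbps.

2.860 Gbps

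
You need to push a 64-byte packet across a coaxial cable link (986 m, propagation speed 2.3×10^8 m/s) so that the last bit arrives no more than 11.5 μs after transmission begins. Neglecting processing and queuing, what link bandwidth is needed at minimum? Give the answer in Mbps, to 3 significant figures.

L = 512 bits.
Propagation delay = 986 / 2.3e+08 = 4.28696 μs.
Transmission budget = 11.5 − 4.28696 = 7.21304 μs.
R ≥ L / t_tx = 512 bits / 7.21304e-06 s = 71.0 Mbps.

71.0 Mbps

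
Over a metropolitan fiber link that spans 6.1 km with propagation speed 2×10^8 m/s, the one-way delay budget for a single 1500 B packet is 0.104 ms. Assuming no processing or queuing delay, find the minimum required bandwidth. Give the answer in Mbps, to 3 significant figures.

L = 12000 bits.
Propagation delay = 6100 / 200000000 = 0.0305 ms.
Transmission budget = 0.104 − 0.0305 = 0.0735 ms.
R ≥ L / t_tx = 12000 bits / 7.35e-05 s = 163 Mbps.

163 Mbps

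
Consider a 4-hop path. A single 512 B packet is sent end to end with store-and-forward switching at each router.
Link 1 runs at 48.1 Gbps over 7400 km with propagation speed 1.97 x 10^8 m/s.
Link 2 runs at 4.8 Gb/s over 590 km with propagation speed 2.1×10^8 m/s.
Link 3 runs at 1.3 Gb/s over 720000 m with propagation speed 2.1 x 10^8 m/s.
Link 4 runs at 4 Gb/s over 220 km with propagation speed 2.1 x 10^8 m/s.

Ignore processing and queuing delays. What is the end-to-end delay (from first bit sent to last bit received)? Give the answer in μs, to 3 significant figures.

L = 512 × 8 = 4096 bits.
Transmission delays (L/R per hop): 0.0851559, 0.853333, 3.15077, 1.024 μs; sum = 5.11326 μs.
Propagation delays (d/s per hop): 37563.5, 2809.52, 3428.57, 1047.62 μs; sum = 44849.2 μs.
End-to-end = 44900 μs.

44900 μs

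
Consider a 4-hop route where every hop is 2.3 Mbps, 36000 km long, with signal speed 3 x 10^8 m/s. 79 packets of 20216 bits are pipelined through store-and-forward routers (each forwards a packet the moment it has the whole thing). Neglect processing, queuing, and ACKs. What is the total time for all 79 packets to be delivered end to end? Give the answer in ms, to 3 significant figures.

Per-hop transmission t_tx = L/R = 20216/2300000 = 8.78957 ms.
Per-hop propagation t_prop = 36000000/300000000 = 120 ms.
Pipeline fill: first packet needs 4·t_tx to clear all hops; remaining 78 packets each add one t_tx.
Total = (4+79-1)·t_tx + 4·t_prop = 82·8.78957 + 4·120 = 1200 ms.

1200 ms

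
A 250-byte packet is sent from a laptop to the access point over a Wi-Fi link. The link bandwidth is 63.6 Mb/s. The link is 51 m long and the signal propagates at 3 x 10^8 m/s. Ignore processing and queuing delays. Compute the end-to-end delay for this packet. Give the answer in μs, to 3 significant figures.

L = 250 × 8 = 2000 bits.
Transmission delay = L/R = 2000 / 63600000 = 31.4465 μs.
Propagation delay = d/s = 51 m / 300000000 m/s = 0.17 μs.
Total = 31.6 μs.

31.6 μs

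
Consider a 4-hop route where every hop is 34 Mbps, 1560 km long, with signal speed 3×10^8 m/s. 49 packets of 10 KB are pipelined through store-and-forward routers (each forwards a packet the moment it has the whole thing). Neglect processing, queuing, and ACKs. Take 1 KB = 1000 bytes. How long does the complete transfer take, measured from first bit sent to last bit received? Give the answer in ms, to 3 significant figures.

143 ms

Per-hop transmission t_tx = L/R = 80000/34000000 = 2.35294 ms.
Per-hop propagation t_prop = 1560000/300000000 = 5.2 ms.
Pipeline fill: first packet needs 4·t_tx to clear all hops; remaining 48 packets each add one t_tx.
Total = (4+49-1)·t_tx + 4·t_prop = 52·2.35294 + 4·5.2 = 143 ms.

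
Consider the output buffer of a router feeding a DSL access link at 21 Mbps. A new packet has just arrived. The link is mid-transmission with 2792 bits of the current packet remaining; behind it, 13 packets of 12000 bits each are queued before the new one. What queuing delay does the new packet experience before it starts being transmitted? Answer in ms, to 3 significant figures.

Each queued packet: L/R = 12000/21000000 = 0.571429 ms.
13 queued → 7.42857 ms.
Plus remaining 2792 bits of current packet: 0.132952 ms.
Queuing delay = 7.56 ms.

7.56 ms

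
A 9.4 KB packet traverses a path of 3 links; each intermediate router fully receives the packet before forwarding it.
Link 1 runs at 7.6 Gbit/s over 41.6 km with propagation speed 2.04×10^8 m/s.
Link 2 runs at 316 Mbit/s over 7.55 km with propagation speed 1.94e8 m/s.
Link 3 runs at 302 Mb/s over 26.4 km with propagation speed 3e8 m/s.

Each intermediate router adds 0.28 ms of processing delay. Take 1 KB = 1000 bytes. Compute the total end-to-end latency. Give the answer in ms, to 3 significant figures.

L = 75200 bits.
Transmission delays (L/R per hop): 0.00989474, 0.237975, 0.249007 ms; sum = 0.496876 ms.
Propagation delays (d/s per hop): 0.203922, 0.0389175, 0.088 ms; sum = 0.330839 ms.
Processing at 2 router(s): 2 × 0.28 ms = 0.56 ms.
End-to-end = 1.39 ms.

1.39 ms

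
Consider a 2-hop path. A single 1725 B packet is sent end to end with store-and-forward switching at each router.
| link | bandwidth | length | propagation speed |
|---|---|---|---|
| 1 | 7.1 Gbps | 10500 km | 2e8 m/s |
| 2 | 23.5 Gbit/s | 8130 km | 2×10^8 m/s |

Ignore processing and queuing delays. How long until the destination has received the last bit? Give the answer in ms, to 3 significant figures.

93.2 ms

L = 1725 × 8 = 13800 bits.
Transmission delays (L/R per hop): 0.00194366, 0.000587234 ms; sum = 0.0025309 ms.
Propagation delays (d/s per hop): 52.5, 40.65 ms; sum = 93.15 ms.
End-to-end = 93.2 ms.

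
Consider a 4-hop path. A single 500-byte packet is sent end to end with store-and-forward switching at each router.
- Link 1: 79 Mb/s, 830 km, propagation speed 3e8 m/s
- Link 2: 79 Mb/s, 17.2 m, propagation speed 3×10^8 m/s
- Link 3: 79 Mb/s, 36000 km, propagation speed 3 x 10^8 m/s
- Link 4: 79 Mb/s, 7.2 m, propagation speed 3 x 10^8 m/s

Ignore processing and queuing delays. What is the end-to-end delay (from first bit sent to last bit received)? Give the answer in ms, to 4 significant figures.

123.0 ms

L = 500 × 8 = 4000 bits.
Transmission delay per hop = L/R = 4000/79000000 = 0.0506329 ms; 4 hops → 0.202532 ms.
Propagation delays (d/s per hop): 2.76667, 5.73333e-05, 120, 2.4e-05 ms; sum = 122.767 ms.
End-to-end = 123.0 ms.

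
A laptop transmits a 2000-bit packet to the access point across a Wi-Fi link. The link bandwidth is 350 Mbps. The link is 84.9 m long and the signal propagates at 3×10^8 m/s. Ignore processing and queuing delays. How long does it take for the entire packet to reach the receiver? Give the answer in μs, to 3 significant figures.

6.00 μs

Transmission delay = L/R = 2000 / 350000000 = 5.71429 μs.
Propagation delay = d/s = 84.9 m / 300000000 m/s = 0.283 μs.
Total = 6.00 μs.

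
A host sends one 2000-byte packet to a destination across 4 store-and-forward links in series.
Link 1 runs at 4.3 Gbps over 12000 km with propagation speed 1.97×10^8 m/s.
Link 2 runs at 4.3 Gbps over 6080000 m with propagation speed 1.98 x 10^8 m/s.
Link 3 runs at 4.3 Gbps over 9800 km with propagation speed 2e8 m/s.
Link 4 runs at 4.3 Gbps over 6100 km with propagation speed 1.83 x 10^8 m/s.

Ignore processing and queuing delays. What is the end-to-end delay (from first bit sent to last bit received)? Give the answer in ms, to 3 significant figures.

L = 2000 × 8 = 16000 bits.
Transmission delay per hop = L/R = 16000/4300000000 = 0.00372093 ms; 4 hops → 0.0148837 ms.
Propagation delays (d/s per hop): 60.9137, 30.7071, 49, 33.3333 ms; sum = 173.954 ms.
End-to-end = 174 ms.

174 ms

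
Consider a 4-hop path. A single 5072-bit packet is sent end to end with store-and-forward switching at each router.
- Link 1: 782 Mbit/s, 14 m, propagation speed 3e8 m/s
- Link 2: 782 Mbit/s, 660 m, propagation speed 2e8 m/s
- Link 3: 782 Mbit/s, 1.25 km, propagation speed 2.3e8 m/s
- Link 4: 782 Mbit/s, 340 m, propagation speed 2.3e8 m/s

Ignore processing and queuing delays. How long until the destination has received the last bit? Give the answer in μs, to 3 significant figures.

Transmission delay per hop = L/R = 5072/782000000 = 6.48593 μs; 4 hops → 25.9437 μs.
Propagation delays (d/s per hop): 0.0466667, 3.3, 5.43478, 1.47826 μs; sum = 10.2597 μs.
End-to-end = 36.2 μs.

36.2 μs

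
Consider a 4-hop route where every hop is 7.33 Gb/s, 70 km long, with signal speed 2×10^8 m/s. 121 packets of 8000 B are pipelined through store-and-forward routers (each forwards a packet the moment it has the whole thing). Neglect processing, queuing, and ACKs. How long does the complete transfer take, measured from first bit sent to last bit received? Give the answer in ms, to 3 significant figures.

2.48 ms

Per-hop transmission t_tx = L/R = 64000/7330000000 = 0.00873124 ms.
Per-hop propagation t_prop = 70000/200000000 = 0.35 ms.
Pipeline fill: first packet needs 4·t_tx to clear all hops; remaining 120 packets each add one t_tx.
Total = (4+121-1)·t_tx + 4·t_prop = 124·0.00873124 + 4·0.35 = 2.48 ms.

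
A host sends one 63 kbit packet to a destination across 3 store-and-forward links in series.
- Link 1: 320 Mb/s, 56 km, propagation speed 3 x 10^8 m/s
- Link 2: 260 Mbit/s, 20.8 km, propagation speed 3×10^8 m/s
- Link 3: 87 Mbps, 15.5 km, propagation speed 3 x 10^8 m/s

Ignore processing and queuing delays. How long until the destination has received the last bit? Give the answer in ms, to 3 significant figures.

L = 63000 bits.
Transmission delays (L/R per hop): 0.196875, 0.242308, 0.724138 ms; sum = 1.16332 ms.
Propagation delays (d/s per hop): 0.186667, 0.0693333, 0.0516667 ms; sum = 0.307667 ms.
End-to-end = 1.47 ms.

1.47 ms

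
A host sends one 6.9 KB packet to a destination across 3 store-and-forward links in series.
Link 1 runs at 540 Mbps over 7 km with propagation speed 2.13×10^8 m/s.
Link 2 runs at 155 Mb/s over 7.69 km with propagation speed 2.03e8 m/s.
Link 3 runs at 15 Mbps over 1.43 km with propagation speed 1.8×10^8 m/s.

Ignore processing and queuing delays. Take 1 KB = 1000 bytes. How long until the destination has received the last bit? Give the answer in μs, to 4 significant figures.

4217 μs

L = 55200 bits.
Transmission delays (L/R per hop): 102.222, 356.129, 3680 μs; sum = 4138.35 μs.
Propagation delays (d/s per hop): 32.8638, 37.8818, 7.94444 μs; sum = 78.6901 μs.
End-to-end = 4217 μs.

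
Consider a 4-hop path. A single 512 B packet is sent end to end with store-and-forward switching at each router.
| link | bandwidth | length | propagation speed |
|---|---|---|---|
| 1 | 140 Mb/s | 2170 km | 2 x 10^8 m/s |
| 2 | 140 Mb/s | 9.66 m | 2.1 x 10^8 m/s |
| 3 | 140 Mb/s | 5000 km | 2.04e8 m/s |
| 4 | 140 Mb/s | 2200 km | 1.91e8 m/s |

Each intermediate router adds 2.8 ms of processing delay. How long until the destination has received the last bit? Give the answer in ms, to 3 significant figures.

L = 512 × 8 = 4096 bits.
Transmission delay per hop = L/R = 4096/140000000 = 0.0292571 ms; 4 hops → 0.117029 ms.
Propagation delays (d/s per hop): 10.85, 4.6e-05, 24.5098, 11.5183 ms; sum = 46.8782 ms.
Processing at 3 router(s): 3 × 2.8 ms = 8.4 ms.
End-to-end = 55.4 ms.

55.4 ms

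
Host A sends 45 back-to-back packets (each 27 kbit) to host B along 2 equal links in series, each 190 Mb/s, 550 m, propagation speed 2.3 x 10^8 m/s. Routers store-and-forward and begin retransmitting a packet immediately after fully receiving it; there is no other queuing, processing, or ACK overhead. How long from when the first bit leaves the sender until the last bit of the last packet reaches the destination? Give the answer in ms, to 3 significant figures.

6.54 ms

Per-hop transmission t_tx = L/R = 27000/190000000 = 0.142105 ms.
Per-hop propagation t_prop = 550/2.3e+08 = 0.0023913 ms.
Pipeline fill: first packet needs 2·t_tx to clear all hops; remaining 44 packets each add one t_tx.
Total = (2+45-1)·t_tx + 2·t_prop = 46·0.142105 + 2·0.0023913 = 6.54 ms.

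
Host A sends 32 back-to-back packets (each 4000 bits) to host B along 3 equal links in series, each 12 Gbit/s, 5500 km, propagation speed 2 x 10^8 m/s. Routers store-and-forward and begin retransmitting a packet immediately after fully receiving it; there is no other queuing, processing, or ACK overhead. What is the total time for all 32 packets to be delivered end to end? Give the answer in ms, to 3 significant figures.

82.5 ms

Per-hop transmission t_tx = L/R = 4000/12000000000 = 0.000333333 ms.
Per-hop propagation t_prop = 5500000/200000000 = 27.5 ms.
Pipeline fill: first packet needs 3·t_tx to clear all hops; remaining 31 packets each add one t_tx.
Total = (3+32-1)·t_tx + 3·t_prop = 34·0.000333333 + 3·27.5 = 82.5 ms.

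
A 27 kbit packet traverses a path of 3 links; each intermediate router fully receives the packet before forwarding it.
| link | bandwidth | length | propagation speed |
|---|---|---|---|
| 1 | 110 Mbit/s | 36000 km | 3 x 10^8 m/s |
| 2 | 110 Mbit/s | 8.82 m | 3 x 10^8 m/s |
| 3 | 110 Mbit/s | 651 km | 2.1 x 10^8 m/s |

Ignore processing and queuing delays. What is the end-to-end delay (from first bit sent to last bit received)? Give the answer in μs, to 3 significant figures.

L = 27000 bits.
Transmission delay per hop = L/R = 27000/110000000 = 245.455 μs; 3 hops → 736.364 μs.
Propagation delays (d/s per hop): 120000, 0.0294, 3100 μs; sum = 123100 μs.
End-to-end = 124000 μs.

124000 μs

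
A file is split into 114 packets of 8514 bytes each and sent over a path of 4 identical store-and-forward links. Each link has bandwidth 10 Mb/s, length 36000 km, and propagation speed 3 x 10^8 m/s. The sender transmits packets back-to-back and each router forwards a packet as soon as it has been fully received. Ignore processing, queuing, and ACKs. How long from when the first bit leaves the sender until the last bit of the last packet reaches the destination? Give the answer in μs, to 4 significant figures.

1277000 μs

Per-hop transmission t_tx = L/R = 68112/10000000 = 6811.2 μs.
Per-hop propagation t_prop = 36000000/300000000 = 120000 μs.
Pipeline fill: first packet needs 4·t_tx to clear all hops; remaining 113 packets each add one t_tx.
Total = (4+114-1)·t_tx + 4·t_prop = 117·6811.2 + 4·120000 = 1277000 μs.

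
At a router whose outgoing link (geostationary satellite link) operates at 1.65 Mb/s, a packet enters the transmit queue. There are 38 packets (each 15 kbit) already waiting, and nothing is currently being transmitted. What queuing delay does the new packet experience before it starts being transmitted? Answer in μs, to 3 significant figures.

Each queued packet: L/R = 15000/1650000 = 9090.91 μs.
38 queued → 345455 μs.
Queuing delay = 345000 μs.

345000 μs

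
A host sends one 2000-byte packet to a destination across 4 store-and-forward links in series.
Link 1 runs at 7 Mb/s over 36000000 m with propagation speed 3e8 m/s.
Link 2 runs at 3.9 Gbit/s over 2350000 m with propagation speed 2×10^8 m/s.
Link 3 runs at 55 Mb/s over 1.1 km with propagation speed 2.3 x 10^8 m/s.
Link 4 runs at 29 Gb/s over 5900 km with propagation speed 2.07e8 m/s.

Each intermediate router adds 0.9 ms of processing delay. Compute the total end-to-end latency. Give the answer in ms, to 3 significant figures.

166 ms

L = 2000 × 8 = 16000 bits.
Transmission delays (L/R per hop): 2.28571, 0.00410256, 0.290909, 0.000551724 ms; sum = 2.58128 ms.
Propagation delays (d/s per hop): 120, 11.75, 0.00478261, 28.5024 ms; sum = 160.257 ms.
Processing at 3 router(s): 3 × 0.9 ms = 2.7 ms.
End-to-end = 166 ms.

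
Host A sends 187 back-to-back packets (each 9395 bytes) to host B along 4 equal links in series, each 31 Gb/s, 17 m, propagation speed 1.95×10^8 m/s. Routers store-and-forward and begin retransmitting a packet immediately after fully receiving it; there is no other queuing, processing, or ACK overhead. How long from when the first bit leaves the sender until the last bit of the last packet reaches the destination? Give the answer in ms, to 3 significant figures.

0.461 ms

Per-hop transmission t_tx = L/R = 75160/31000000000 = 0.00242452 ms.
Per-hop propagation t_prop = 17/195000000 = 8.71795e-05 ms.
Pipeline fill: first packet needs 4·t_tx to clear all hops; remaining 186 packets each add one t_tx.
Total = (4+187-1)·t_tx + 4·t_prop = 190·0.00242452 + 4·8.71795e-05 = 0.461 ms.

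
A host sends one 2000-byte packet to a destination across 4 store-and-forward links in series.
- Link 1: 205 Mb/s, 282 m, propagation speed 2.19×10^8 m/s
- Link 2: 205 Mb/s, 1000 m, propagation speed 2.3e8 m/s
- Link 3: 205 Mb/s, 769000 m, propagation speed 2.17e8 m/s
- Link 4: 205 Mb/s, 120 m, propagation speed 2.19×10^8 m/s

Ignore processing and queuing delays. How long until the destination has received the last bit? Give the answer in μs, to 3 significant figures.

L = 2000 × 8 = 16000 bits.
Transmission delay per hop = L/R = 16000/205000000 = 78.0488 μs; 4 hops → 312.195 μs.
Propagation delays (d/s per hop): 1.28767, 4.34783, 3543.78, 0.547945 μs; sum = 3549.96 μs.
End-to-end = 3860 μs.

3860 μs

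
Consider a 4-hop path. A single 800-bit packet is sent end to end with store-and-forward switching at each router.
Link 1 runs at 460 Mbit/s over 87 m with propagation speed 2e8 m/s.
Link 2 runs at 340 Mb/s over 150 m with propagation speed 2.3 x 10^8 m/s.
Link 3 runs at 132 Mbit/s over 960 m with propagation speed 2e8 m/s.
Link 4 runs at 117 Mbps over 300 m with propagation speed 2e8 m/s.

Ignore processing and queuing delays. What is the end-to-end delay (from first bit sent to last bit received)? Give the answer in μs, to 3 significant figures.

24.4 μs

Transmission delays (L/R per hop): 1.73913, 2.35294, 6.06061, 6.83761 μs; sum = 16.9903 μs.
Propagation delays (d/s per hop): 0.435, 0.652174, 4.8, 1.5 μs; sum = 7.38717 μs.
End-to-end = 24.4 μs.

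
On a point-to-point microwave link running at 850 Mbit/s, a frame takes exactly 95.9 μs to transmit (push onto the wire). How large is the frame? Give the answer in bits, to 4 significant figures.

L = R × t_tx = 850000000 b/s × 9.59e-05 s = 81515 bits.

81520 bits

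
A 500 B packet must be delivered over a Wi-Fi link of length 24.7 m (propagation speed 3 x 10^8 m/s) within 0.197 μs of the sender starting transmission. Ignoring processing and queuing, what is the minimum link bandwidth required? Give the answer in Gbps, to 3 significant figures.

L = 4000 bits.
Propagation delay = 24.7 / 300000000 = 0.0823333 μs.
Transmission budget = 0.197 − 0.0823333 = 0.114667 μs.
R ≥ L / t_tx = 4000 bits / 1.14667e-07 s = 34.9 Gbps.

34.9 Gbps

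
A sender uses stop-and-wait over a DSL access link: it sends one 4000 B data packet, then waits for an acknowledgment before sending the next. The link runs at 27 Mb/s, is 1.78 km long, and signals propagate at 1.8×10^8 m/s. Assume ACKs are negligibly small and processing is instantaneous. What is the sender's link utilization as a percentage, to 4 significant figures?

t_tx = L/R = 32000/27000000 = 0.00118519 s.
t_prop = 1780/180000000 = 9.88889e-06 s; RTT = 1.97778e-05 s.
Cycle = t_tx + RTT = 0.00120496 s.
Utilization = t_tx / cycle = 0.00118519/0.00120496 = 98.36 %.

98.36 %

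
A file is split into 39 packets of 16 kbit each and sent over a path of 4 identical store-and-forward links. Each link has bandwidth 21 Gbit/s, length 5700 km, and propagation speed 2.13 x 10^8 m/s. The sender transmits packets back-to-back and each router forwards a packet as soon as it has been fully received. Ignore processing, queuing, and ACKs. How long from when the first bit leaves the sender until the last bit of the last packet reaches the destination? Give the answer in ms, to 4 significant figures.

107.1 ms

Per-hop transmission t_tx = L/R = 16000/21000000000 = 0.000761905 ms.
Per-hop propagation t_prop = 5700000/213000000 = 26.7606 ms.
Pipeline fill: first packet needs 4·t_tx to clear all hops; remaining 38 packets each add one t_tx.
Total = (4+39-1)·t_tx + 4·t_prop = 42·0.000761905 + 4·26.7606 = 107.1 ms.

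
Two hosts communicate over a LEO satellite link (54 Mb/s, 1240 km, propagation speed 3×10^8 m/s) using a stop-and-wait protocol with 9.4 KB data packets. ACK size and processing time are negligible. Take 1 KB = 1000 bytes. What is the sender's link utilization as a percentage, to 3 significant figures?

t_tx = L/R = 75200/54000000 = 0.00139259 s.
t_prop = 1240000/300000000 = 0.00413333 s; RTT = 0.00826667 s.
Cycle = t_tx + RTT = 0.00965926 s.
Utilization = t_tx / cycle = 0.00139259/0.00965926 = 14.4 %.

14.4 %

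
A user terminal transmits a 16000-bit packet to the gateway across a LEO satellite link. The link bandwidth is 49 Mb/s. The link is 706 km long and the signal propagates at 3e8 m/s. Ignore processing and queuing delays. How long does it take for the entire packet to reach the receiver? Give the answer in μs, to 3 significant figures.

2680 μs

Transmission delay = L/R = 16000 / 49000000 = 326.531 μs.
Propagation delay = d/s = 706000 m / 300000000 m/s = 2353.33 μs.
Total = 2680 μs.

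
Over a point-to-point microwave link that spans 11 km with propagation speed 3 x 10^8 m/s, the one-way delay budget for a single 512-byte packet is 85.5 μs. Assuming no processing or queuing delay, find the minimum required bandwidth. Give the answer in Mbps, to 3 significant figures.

83.9 Mbps

L = 4096 bits.
Propagation delay = 11000 / 300000000 = 36.6667 μs.
Transmission budget = 85.5 − 36.6667 = 48.8333 μs.
R ≥ L / t_tx = 4096 bits / 4.88333e-05 s = 83.9 Mbps.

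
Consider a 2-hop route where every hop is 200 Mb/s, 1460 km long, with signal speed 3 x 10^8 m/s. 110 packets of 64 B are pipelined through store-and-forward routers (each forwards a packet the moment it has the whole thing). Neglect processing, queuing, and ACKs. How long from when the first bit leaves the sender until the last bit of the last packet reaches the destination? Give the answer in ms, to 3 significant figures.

10.0 ms

Per-hop transmission t_tx = L/R = 512/200000000 = 0.00256 ms.
Per-hop propagation t_prop = 1460000/300000000 = 4.86667 ms.
Pipeline fill: first packet needs 2·t_tx to clear all hops; remaining 109 packets each add one t_tx.
Total = (2+110-1)·t_tx + 2·t_prop = 111·0.00256 + 2·4.86667 = 10.0 ms.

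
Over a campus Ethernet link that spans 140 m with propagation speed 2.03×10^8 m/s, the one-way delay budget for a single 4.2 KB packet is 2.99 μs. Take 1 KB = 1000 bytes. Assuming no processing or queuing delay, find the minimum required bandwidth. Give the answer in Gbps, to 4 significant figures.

14.61 Gbps

L = 33600 bits.
Propagation delay = 140 / 2.03e+08 = 0.689655 μs.
Transmission budget = 2.99 − 0.689655 = 2.30034 μs.
R ≥ L / t_tx = 33600 bits / 2.30034e-06 s = 14.61 Gbps.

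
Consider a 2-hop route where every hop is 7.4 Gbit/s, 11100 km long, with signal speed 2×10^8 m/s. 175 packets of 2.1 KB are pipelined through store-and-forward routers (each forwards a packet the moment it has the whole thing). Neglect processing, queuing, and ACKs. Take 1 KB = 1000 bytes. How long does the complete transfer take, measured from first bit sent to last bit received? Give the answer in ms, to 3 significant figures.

Per-hop transmission t_tx = L/R = 16800/7400000000 = 0.00227027 ms.
Per-hop propagation t_prop = 11100000/200000000 = 55.5 ms.
Pipeline fill: first packet needs 2·t_tx to clear all hops; remaining 174 packets each add one t_tx.
Total = (2+175-1)·t_tx + 2·t_prop = 176·0.00227027 + 2·55.5 = 111 ms.

111 ms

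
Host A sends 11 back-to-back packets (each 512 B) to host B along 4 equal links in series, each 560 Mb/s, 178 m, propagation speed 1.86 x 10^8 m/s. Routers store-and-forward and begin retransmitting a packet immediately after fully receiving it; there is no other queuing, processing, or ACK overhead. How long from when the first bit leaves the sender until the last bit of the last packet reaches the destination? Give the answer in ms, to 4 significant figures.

0.1062 ms

Per-hop transmission t_tx = L/R = 4096/560000000 = 0.00731429 ms.
Per-hop propagation t_prop = 178/186000000 = 0.000956989 ms.
Pipeline fill: first packet needs 4·t_tx to clear all hops; remaining 10 packets each add one t_tx.
Total = (4+11-1)·t_tx + 4·t_prop = 14·0.00731429 + 4·0.000956989 = 0.1062 ms.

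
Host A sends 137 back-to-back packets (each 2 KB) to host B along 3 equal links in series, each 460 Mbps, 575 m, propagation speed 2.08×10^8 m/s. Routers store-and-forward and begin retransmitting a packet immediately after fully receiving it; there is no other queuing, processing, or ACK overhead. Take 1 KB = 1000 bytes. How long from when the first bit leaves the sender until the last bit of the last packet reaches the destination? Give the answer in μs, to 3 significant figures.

4840 μs

Per-hop transmission t_tx = L/R = 16000/460000000 = 34.7826 μs.
Per-hop propagation t_prop = 575/208000000 = 2.76442 μs.
Pipeline fill: first packet needs 3·t_tx to clear all hops; remaining 136 packets each add one t_tx.
Total = (3+137-1)·t_tx + 3·t_prop = 139·34.7826 + 3·2.76442 = 4840 μs.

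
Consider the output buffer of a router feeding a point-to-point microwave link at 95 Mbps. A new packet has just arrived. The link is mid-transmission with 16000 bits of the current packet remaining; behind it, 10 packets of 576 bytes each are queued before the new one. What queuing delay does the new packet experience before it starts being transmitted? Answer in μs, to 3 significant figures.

653 μs

Each queued packet: L/R = 4608/95000000 = 48.5053 μs.
10 queued → 485.053 μs.
Plus remaining 16000 bits of current packet: 168.421 μs.
Queuing delay = 653 μs.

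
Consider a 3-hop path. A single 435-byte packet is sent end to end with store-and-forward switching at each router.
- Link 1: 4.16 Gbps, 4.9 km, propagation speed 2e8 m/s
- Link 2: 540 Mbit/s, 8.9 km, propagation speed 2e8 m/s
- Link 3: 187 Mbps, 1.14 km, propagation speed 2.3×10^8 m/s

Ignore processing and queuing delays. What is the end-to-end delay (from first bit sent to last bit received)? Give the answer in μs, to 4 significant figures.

99.85 μs

L = 435 × 8 = 3480 bits.
Transmission delays (L/R per hop): 0.836538, 6.44444, 18.6096 μs; sum = 25.8906 μs.
Propagation delays (d/s per hop): 24.5, 44.5, 4.95652 μs; sum = 73.9565 μs.
End-to-end = 99.85 μs.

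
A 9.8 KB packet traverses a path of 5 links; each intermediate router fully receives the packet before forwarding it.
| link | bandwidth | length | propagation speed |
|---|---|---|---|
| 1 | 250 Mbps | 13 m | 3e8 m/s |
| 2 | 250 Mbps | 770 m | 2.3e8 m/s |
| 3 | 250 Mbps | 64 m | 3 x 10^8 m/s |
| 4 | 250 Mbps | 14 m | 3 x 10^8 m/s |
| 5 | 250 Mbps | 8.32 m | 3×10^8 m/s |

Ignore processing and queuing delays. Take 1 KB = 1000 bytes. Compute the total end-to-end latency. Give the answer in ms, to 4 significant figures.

L = 78400 bits.
Transmission delay per hop = L/R = 78400/250000000 = 0.3136 ms; 5 hops → 1.568 ms.
Propagation delays (d/s per hop): 4.33333e-05, 0.00334783, 0.000213333, 4.66667e-05, 2.77333e-05 ms; sum = 0.00367889 ms.
End-to-end = 1.572 ms.

1.572 ms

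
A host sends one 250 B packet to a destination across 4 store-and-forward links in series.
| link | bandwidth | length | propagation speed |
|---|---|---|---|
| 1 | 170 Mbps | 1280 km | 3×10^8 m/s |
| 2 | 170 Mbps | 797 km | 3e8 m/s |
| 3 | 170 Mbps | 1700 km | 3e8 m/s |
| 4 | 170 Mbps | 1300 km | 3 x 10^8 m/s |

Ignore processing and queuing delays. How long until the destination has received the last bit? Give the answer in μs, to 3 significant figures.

L = 250 × 8 = 2000 bits.
Transmission delay per hop = L/R = 2000/170000000 = 11.7647 μs; 4 hops → 47.0588 μs.
Propagation delays (d/s per hop): 4266.67, 2656.67, 5666.67, 4333.33 μs; sum = 16923.3 μs.
End-to-end = 17000 μs.

17000 μs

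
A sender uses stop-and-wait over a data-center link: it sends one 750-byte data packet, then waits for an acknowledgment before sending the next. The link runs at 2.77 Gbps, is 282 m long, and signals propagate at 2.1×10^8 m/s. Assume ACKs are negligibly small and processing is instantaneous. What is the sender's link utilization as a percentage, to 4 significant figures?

44.64 %

t_tx = L/R = 6000/2770000000 = 2.16606e-06 s.
t_prop = 282/210000000 = 1.34286e-06 s; RTT = 2.68571e-06 s.
Cycle = t_tx + RTT = 4.85178e-06 s.
Utilization = t_tx / cycle = 2.16606e-06/4.85178e-06 = 44.64 %.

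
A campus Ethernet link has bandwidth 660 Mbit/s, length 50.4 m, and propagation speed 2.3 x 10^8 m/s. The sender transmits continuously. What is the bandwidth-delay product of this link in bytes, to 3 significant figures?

Propagation delay = 50.4 / 2.3e+08 = 2.1913e-07 s.
BDP = R × t_prop = 660000000 × 2.1913e-07 = 144.626 bits.
In bytes: 144.626/8 = 18.1 bytes.

18.1 bytes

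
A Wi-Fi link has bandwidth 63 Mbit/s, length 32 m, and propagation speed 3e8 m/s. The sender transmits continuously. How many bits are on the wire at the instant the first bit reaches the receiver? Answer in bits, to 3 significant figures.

6.72 bits

Propagation delay = 32 / 300000000 = 1.06667e-07 s.
BDP = R × t_prop = 63000000 × 1.06667e-07 = 6.72 bits.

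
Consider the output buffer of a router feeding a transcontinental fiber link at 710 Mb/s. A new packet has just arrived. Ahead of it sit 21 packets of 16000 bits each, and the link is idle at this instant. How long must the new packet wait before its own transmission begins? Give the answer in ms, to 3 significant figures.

0.473 ms

Each queued packet: L/R = 16000/710000000 = 0.0225352 ms.
21 queued → 0.473239 ms.
Queuing delay = 0.473 ms.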